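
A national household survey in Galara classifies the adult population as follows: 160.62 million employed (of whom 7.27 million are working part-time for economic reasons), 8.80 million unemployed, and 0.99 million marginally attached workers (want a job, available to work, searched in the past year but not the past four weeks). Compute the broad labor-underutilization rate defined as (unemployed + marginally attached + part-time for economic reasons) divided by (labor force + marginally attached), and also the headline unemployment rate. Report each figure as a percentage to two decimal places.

Broad underutilization rate ≈ 10.01%; headline unemployment rate ≈ 5.19%.

Labor force = 160.62 + 8.80 = 169.42 million.
Numerator = 8.80 + 0.99 + 7.27 = 17.06 million.
Denominator = 169.42 + 0.99 = 170.41 million.
Broad rate = 17.06 / 170.41 = 10.01%.
Headline unemployment rate = 8.80 / 169.42 = 5.19%.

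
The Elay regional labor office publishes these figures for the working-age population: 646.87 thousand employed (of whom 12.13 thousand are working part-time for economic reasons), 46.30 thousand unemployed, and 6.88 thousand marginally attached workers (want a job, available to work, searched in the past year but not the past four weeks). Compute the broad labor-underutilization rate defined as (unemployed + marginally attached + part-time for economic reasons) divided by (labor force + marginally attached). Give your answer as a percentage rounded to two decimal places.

Labor force = 646.87 + 46.30 = 693.17 thousand.
Numerator = 46.30 + 6.88 + 12.13 = 65.31 thousand.
Denominator = 693.17 + 6.88 = 700.05 thousand.
Broad rate = 65.31 / 700.05 = 9.33%.

Broad underutilization rate ≈ 9.33%.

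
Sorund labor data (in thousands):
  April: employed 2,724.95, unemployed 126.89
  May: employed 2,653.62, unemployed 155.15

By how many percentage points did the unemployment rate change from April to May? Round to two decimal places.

The unemployment rate changed by +1.07 percentage points.

April: labor force = 2,724.95 + 126.89 = 2,851.84; u = 126.89/2,851.84 = 4.45%.
May: labor force = 2,653.62 + 155.15 = 2,808.77; u = 155.15/2,808.77 = 5.52%.
Change = 5.52% − 4.45% = +1.07 pp.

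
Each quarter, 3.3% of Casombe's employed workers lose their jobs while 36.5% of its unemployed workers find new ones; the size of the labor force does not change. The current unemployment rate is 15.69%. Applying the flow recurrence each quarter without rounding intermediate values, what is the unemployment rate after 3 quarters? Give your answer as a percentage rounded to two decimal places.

Unemployment rate after three quarters ≈ 9.91%.

With a fixed labor force, u_{t+1} = u_t + s·(1−u_t) − f·u_t = u_t·(1−s−f) + s.
Here 1−s−f = 0.602 and s = 0.033.
u_1 = 0.156900 × 0.602 + 0.033 = 0.127454.
u_2 = 0.127454 × 0.602 + 0.033 = 0.109727.
u_3 = 0.109727 × 0.602 + 0.033 = 0.099056.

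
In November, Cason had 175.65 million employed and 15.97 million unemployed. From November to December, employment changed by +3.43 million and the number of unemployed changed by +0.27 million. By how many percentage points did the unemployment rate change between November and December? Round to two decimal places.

November: labor force = 175.65 + 15.97 = 191.62; u = 15.97/191.62 = 8.33%.
December: labor force = 179.08 + 16.24 = 195.32; u = 16.24/195.32 = 8.31%.
Change = 8.31% − 8.33% = −0.02 pp.

The unemployment rate changed by −0.02 percentage points.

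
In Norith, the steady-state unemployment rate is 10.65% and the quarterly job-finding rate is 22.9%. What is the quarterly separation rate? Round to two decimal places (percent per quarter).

From u* = s/(s+f): s = u·f/(1−u).
s = 0.1065 × 22.9 / (1 − 0.1065) = 2.4388 / 0.8935 ≈ 2.73% per quarter.

Separation rate ≈ 2.73% per quarter.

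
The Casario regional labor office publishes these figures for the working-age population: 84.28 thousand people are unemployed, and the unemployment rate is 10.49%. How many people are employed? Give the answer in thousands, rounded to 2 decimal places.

About 719.15 thousand are employed.

Labor force = U / u = 84.28 / 0.1049 ≈ 803.43 thousand.
Employed = labor force − unemployed = 803.43 − 84.28 = 719.15 thousand.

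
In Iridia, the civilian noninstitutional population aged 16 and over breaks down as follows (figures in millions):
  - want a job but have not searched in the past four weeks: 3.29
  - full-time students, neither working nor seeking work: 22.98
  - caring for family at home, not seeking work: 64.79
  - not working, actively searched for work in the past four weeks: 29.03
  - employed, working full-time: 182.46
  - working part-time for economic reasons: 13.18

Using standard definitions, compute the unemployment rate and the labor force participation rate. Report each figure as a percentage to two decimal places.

Employed = 182.46 + 13.18 = 195.64 million (anyone who worked, including part-time for economic reasons, counts as employed).
Unemployed = 29.03 million.
Labor force = 195.64 + 29.03 = 224.67 million.
Not in labor force = 3.29 + 22.98 + 64.79 = 91.06 million (those not working and not actively searching are outside the labor force — including those who want a job but have given up searching).
Civilian working-age population = 224.67 + 91.06 = 315.73 million.
Unemployment rate = 29.03 / 224.67 = 12.92%.
Labor force participation rate = 224.67 / 315.73 = 71.16%.

Unemployment rate ≈ 12.92%; labor force participation rate ≈ 71.16%.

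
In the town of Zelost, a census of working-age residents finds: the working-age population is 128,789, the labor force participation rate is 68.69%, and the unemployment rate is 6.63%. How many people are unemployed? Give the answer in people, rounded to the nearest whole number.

Labor force = 0.6869 × 128,789 = 88,465.
Unemployed = 0.0663 × 88,465 ≈ 5,865.

About 5,865 are unemployed.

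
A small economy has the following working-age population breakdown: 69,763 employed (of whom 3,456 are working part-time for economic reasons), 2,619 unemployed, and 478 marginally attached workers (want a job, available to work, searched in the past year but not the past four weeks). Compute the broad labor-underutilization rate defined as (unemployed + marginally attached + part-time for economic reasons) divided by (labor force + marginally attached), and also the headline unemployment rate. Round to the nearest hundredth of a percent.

Labor force = 69,763 + 2,619 = 72,382.
Numerator = 2,619 + 478 + 3,456 = 6,553.
Denominator = 72,382 + 478 = 72,860.
Broad rate = 6,553 / 72,860 = 8.99%.
Headline unemployment rate = 2,619 / 72,382 = 3.62%.

Broad underutilization rate ≈ 8.99%; headline unemployment rate ≈ 3.62%.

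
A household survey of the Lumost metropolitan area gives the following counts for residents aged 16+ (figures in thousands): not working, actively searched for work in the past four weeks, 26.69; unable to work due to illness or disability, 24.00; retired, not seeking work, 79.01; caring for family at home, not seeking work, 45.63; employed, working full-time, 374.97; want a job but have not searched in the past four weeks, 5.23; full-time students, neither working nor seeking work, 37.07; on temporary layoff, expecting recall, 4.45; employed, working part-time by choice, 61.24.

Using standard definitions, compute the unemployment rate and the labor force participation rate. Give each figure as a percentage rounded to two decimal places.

Unemployment rate ≈ 6.66%; labor force participation rate ≈ 70.99%.

Employed = 374.97 + 61.24 = 436.21 thousand.
Unemployed = 26.69 + 4.45 = 31.14 thousand (jobless and actively searching, or on temporary layoff).
Labor force = 436.21 + 31.14 = 467.35 thousand.
Not in labor force = 24.00 + 79.01 + 45.63 + 5.23 + 37.07 = 190.94 thousand (those not working and not actively searching are outside the labor force — including those who want a job but have given up searching).
Civilian working-age population = 467.35 + 190.94 = 658.29 thousand.
Unemployment rate = 31.14 / 467.35 = 6.66%.
Labor force participation rate = 467.35 / 658.29 = 70.99%.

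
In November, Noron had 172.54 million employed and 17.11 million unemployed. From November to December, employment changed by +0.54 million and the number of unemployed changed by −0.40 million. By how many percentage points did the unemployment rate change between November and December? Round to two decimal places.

November: labor force = 172.54 + 17.11 = 189.65; u = 17.11/189.65 = 9.02%.
December: labor force = 173.08 + 16.71 = 189.79; u = 16.71/189.79 = 8.80%.
Change = 8.80% − 9.02% = −0.22 pp.

The unemployment rate changed by −0.22 percentage points.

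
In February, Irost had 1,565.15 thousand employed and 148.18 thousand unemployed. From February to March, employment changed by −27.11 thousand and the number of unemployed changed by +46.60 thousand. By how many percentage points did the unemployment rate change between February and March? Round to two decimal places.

The unemployment rate changed by +2.59 percentage points.

February: labor force = 1,565.15 + 148.18 = 1,713.33; u = 148.18/1,713.33 = 8.65%.
March: labor force = 1,538.04 + 194.78 = 1,732.82; u = 194.78/1,732.82 = 11.24%.
Change = 11.24% − 8.65% = +2.59 pp.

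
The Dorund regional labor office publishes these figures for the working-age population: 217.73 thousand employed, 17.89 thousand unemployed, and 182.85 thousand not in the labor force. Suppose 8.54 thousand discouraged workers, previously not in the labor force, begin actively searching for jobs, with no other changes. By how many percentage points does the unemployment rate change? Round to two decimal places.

Initially, labor force = 217.73 + 17.89 = 235.62 thousand, so u = 17.89/235.62 = 7.59%.
After the change, unemployed and labor force both rise by 8.54 → E = 217.73, U = 26.43, labor force = 244.16 thousand.
New unemployment rate = 26.43 / 244.16 = 10.82%.
Change = 10.82% − 7.59% = +3.23 percentage points.

The unemployment rate changes by +3.23 percentage points.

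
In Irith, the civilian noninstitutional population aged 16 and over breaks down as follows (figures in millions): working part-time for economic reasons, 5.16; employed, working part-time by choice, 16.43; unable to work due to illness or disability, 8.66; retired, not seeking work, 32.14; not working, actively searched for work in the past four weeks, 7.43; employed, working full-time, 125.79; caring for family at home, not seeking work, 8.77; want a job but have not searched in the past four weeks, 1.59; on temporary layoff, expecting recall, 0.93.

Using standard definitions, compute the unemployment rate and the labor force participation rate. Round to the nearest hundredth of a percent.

Employed = 5.16 + 16.43 + 125.79 = 147.38 million (anyone who worked, including part-time for economic reasons, counts as employed).
Unemployed = 7.43 + 0.93 = 8.36 million (jobless and actively searching, or on temporary layoff).
Labor force = 147.38 + 8.36 = 155.74 million.
Not in labor force = 8.66 + 32.14 + 8.77 + 1.59 = 51.16 million (those not working and not actively searching are outside the labor force — including those who want a job but have given up searching).
Civilian working-age population = 155.74 + 51.16 = 206.90 million.
Unemployment rate = 8.36 / 155.74 = 5.37%.
Labor force participation rate = 155.74 / 206.90 = 75.27%.

Unemployment rate ≈ 5.37%; labor force participation rate ≈ 75.27%.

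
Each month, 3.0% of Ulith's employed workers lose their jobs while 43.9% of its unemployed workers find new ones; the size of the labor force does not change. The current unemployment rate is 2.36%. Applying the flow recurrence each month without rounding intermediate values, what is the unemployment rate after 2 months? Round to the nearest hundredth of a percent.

With a fixed labor force, u_{t+1} = u_t + s·(1−u_t) − f·u_t = u_t·(1−s−f) + s.
Here 1−s−f = 0.531 and s = 0.030.
u_1 = 0.023600 × 0.531 + 0.030 = 0.042532.
u_2 = 0.042532 × 0.531 + 0.030 = 0.052584.

Unemployment rate after two months ≈ 5.26%.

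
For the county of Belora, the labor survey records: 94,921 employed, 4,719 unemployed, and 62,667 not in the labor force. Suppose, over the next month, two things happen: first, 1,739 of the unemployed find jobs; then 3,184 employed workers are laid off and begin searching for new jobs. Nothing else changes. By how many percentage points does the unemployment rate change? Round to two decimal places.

Initially, labor force = 94,921 + 4,719 = 99,640, so u = 4,719/99,640 = 4.74%.
After the first change, unemployed falls and employed rises by 1,739; labor force unchanged → E = 96,660, U = 2,980, labor force = 99,640.
After the second change, employed falls and unemployed rises by 3,184; labor force unchanged → E = 93,476, U = 6,164, labor force = 99,640.
New unemployment rate = 6,164 / 99,640 = 6.19%.
Change = 6.19% − 4.74% = +1.45 percentage points.

The unemployment rate changes by +1.45 percentage points.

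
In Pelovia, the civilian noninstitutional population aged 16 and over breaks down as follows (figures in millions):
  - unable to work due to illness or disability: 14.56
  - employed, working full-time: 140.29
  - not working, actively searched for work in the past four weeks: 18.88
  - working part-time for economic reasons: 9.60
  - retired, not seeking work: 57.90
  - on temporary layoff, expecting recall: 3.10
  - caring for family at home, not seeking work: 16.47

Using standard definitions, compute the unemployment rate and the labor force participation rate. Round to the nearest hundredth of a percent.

Employed = 140.29 + 9.60 = 149.89 million (anyone who worked, including part-time for economic reasons, counts as employed).
Unemployed = 18.88 + 3.10 = 21.98 million (jobless and actively searching, or on temporary layoff).
Labor force = 149.89 + 21.98 = 171.87 million.
Not in labor force = 14.56 + 57.90 + 16.47 = 88.93 million (those not working and not actively searching are outside the labor force).
Civilian working-age population = 171.87 + 88.93 = 260.80 million.
Unemployment rate = 21.98 / 171.87 = 12.79%.
Labor force participation rate = 171.87 / 260.80 = 65.90%.

Unemployment rate ≈ 12.79%; labor force participation rate ≈ 65.90%.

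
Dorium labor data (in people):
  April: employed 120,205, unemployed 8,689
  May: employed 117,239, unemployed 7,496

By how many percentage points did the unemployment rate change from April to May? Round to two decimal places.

April: labor force = 120,205 + 8,689 = 128,894; u = 8,689/128,894 = 6.74%.
May: labor force = 117,239 + 7,496 = 124,735; u = 7,496/124,735 = 6.01%.
Change = 6.01% − 6.74% = −0.73 pp.

The unemployment rate changed by −0.73 percentage points.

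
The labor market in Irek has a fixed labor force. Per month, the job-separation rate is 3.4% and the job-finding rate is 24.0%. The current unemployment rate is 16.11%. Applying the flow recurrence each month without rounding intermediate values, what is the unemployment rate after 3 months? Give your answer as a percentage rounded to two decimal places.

With a fixed labor force, u_{t+1} = u_t + s·(1−u_t) − f·u_t = u_t·(1−s−f) + s.
Here 1−s−f = 0.726 and s = 0.034.
u_1 = 0.161100 × 0.726 + 0.034 = 0.150959.
u_2 = 0.150959 × 0.726 + 0.034 = 0.143596.
u_3 = 0.143596 × 0.726 + 0.034 = 0.138251.

Unemployment rate after three months ≈ 13.83%.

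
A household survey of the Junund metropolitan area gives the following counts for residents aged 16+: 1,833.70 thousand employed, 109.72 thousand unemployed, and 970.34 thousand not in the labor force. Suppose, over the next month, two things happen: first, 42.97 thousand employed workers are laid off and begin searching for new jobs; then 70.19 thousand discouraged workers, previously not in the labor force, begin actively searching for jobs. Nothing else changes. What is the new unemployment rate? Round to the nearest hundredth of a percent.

Initially, labor force = 1,833.70 + 109.72 = 1,943.42 thousand, so u = 109.72/1,943.42 = 5.65%.
After the first change, employed falls and unemployed rises by 42.97; labor force unchanged → E = 1,790.73, U = 152.69, labor force = 1,943.42 thousand.
After the second change, unemployed and labor force both rise by 70.19 → E = 1,790.73, U = 222.88, labor force = 2,013.61 thousand.
New unemployment rate = 222.88 / 2,013.61 = 11.07%.

New unemployment rate ≈ 11.07%.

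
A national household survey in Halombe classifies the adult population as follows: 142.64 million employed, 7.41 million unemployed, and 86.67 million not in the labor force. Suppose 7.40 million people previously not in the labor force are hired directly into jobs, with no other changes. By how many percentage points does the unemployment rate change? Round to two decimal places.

Initially, labor force = 142.64 + 7.41 = 150.05 million, so u = 7.41/150.05 = 4.94%.
After the change, employed and labor force both rise by 7.40; unemployed unchanged → E = 150.04, U = 7.41, labor force = 157.45 million.
New unemployment rate = 7.41 / 157.45 = 4.71%.
Change = 4.71% − 4.94% = −0.23 percentage points.

The unemployment rate changes by −0.23 percentage points.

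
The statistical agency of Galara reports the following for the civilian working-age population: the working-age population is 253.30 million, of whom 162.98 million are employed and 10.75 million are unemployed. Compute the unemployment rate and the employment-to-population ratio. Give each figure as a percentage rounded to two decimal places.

Labor force = employed + unemployed = 162.98 + 10.75 = 173.73 million.
Unemployment rate = 10.75 / 173.73 = 6.19%.
Employment-population ratio = 162.98 / 253.30 = 64.34%.

Unemployment rate ≈ 6.19%; employment-population ratio ≈ 64.34%.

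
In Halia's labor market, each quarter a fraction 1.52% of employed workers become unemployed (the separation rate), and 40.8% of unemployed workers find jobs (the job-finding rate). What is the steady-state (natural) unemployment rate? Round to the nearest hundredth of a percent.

Steady-state unemployment rate ≈ 3.59%.

At steady state the flows balance: s·E = f·U, so U/(E+U) = s/(s+f).
u* = 1.52 / (1.52 + 40.8) = 1.52 / 42.32 = 3.59%.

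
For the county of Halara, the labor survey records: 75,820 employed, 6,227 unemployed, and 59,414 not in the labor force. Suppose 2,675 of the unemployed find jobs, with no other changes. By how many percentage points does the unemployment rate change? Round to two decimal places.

The unemployment rate changes by −3.26 percentage points.

Initially, labor force = 75,820 + 6,227 = 82,047, so u = 6,227/82,047 = 7.59%.
After the change, unemployed falls and employed rises by 2,675; labor force unchanged → E = 78,495, U = 3,552, labor force = 82,047.
New unemployment rate = 3,552 / 82,047 = 4.33%.
Change = 4.33% − 7.59% = −3.26 percentage points.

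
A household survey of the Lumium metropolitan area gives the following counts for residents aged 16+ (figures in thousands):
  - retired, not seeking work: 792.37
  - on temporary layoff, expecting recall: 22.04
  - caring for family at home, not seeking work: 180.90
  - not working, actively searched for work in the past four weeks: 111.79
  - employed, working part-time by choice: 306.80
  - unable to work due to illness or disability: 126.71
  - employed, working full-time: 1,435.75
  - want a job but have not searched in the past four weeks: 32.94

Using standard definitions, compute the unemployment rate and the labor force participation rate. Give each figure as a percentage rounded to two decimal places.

Unemployment rate ≈ 7.13%; labor force participation rate ≈ 62.35%.

Employed = 306.80 + 1,435.75 = 1,742.55 thousand.
Unemployed = 22.04 + 111.79 = 133.83 thousand (jobless and actively searching, or on temporary layoff).
Labor force = 1,742.55 + 133.83 = 1,876.38 thousand.
Not in labor force = 792.37 + 180.90 + 126.71 + 32.94 = 1,132.92 thousand (those not working and not actively searching are outside the labor force — including those who want a job but have given up searching).
Civilian working-age population = 1,876.38 + 1,132.92 = 3,009.30 thousand.
Unemployment rate = 133.83 / 1,876.38 = 7.13%.
Labor force participation rate = 1,876.38 / 3,009.30 = 62.35%.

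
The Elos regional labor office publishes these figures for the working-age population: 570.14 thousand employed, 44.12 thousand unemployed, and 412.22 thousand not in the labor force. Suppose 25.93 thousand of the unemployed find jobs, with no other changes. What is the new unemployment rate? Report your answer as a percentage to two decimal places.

New unemployment rate ≈ 2.96%.

Initially, labor force = 570.14 + 44.12 = 614.26 thousand, so u = 44.12/614.26 = 7.18%.
After the change, unemployed falls and employed rises by 25.93; labor force unchanged → E = 596.07, U = 18.19, labor force = 614.26 thousand.
New unemployment rate = 18.19 / 614.26 = 2.96%.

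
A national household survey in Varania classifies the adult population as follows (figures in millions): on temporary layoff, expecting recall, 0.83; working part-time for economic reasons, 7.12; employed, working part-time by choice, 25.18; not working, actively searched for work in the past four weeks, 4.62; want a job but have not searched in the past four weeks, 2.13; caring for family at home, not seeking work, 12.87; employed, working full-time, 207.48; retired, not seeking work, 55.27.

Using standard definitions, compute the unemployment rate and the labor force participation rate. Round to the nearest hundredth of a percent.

Employed = 7.12 + 25.18 + 207.48 = 239.78 million (anyone who worked, including part-time for economic reasons, counts as employed).
Unemployed = 0.83 + 4.62 = 5.45 million (jobless and actively searching, or on temporary layoff).
Labor force = 239.78 + 5.45 = 245.23 million.
Not in labor force = 2.13 + 12.87 + 55.27 = 70.27 million (those not working and not actively searching are outside the labor force — including those who want a job but have given up searching).
Civilian working-age population = 245.23 + 70.27 = 315.50 million.
Unemployment rate = 5.45 / 245.23 = 2.22%.
Labor force participation rate = 245.23 / 315.50 = 77.73%.

Unemployment rate ≈ 2.22%; labor force participation rate ≈ 77.73%.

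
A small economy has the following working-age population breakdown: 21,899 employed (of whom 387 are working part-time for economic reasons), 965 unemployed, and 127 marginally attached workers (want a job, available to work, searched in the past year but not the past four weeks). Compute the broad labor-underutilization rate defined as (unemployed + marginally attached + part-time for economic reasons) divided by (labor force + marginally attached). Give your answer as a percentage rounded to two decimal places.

Broad underutilization rate ≈ 6.43%.

Labor force = 21,899 + 965 = 22,864.
Numerator = 965 + 127 + 387 = 1,479.
Denominator = 22,864 + 127 = 22,991.
Broad rate = 1,479 / 22,991 = 6.43%.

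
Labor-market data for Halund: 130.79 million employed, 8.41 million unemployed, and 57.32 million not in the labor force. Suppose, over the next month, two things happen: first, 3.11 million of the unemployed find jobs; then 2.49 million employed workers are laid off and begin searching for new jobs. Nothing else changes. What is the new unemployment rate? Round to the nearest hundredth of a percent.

New unemployment rate ≈ 5.60%.

Initially, labor force = 130.79 + 8.41 = 139.20 million, so u = 8.41/139.20 = 6.04%.
After the first change, unemployed falls and employed rises by 3.11; labor force unchanged → E = 133.90, U = 5.30, labor force = 139.20 million.
After the second change, employed falls and unemployed rises by 2.49; labor force unchanged → E = 131.41, U = 7.79, labor force = 139.20 million.
New unemployment rate = 7.79 / 139.20 = 5.60%.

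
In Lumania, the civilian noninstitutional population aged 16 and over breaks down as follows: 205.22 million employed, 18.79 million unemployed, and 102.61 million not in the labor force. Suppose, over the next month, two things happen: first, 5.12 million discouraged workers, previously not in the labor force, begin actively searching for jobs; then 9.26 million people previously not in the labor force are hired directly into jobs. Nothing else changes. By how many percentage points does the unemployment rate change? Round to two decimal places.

Initially, labor force = 205.22 + 18.79 = 224.01 million, so u = 18.79/224.01 = 8.39%.
After the first change, unemployed and labor force both rise by 5.12 → E = 205.22, U = 23.91, labor force = 229.13 million.
After the second change, employed and labor force both rise by 9.26; unemployed unchanged → E = 214.48, U = 23.91, labor force = 238.39 million.
New unemployment rate = 23.91 / 238.39 = 10.03%.
Change = 10.03% − 8.39% = +1.64 percentage points.

The unemployment rate changes by +1.64 percentage points.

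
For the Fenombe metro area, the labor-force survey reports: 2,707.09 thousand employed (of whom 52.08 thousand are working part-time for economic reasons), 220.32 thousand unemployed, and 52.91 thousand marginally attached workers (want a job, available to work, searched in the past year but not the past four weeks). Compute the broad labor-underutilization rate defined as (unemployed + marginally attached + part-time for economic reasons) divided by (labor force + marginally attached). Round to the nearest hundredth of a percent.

Labor force = 2,707.09 + 220.32 = 2,927.41 thousand.
Numerator = 220.32 + 52.91 + 52.08 = 325.31 thousand.
Denominator = 2,927.41 + 52.91 = 2,980.32 thousand.
Broad rate = 325.31 / 2,980.32 = 10.92%.

Broad underutilization rate ≈ 10.92%.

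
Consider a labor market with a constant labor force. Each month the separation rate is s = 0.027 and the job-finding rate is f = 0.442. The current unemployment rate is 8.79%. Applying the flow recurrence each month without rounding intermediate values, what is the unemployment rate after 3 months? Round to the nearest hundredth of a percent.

Unemployment rate after three months ≈ 6.21%.

With a fixed labor force, u_{t+1} = u_t + s·(1−u_t) − f·u_t = u_t·(1−s−f) + s.
Here 1−s−f = 0.531 and s = 0.027.
u_1 = 0.087900 × 0.531 + 0.027 = 0.073675.
u_2 = 0.073675 × 0.531 + 0.027 = 0.066121.
u_3 = 0.066121 × 0.531 + 0.027 = 0.062110.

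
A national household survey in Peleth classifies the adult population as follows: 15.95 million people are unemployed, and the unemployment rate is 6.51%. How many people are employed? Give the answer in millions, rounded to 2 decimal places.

About 229.06 million are employed.

Labor force = U / u = 15.95 / 0.0651 ≈ 245.01 million.
Employed = labor force − unemployed = 245.01 − 15.95 = 229.06 million.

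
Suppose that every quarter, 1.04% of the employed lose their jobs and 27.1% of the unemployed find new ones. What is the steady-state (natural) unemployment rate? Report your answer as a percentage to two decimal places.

Steady-state unemployment rate ≈ 3.70%.

At steady state the flows balance: s·E = f·U, so U/(E+U) = s/(s+f).
u* = 1.04 / (1.04 + 27.1) = 1.04 / 28.14 = 3.70%.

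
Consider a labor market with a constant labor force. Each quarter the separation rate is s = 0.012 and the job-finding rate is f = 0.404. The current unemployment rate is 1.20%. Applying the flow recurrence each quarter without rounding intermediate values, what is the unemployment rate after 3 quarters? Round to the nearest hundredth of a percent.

Unemployment rate after three quarters ≈ 2.55%.

With a fixed labor force, u_{t+1} = u_t + s·(1−u_t) − f·u_t = u_t·(1−s−f) + s.
Here 1−s−f = 0.584 and s = 0.012.
u_1 = 0.012000 × 0.584 + 0.012 = 0.019008.
u_2 = 0.019008 × 0.584 + 0.012 = 0.023101.
u_3 = 0.023101 × 0.584 + 0.012 = 0.025491.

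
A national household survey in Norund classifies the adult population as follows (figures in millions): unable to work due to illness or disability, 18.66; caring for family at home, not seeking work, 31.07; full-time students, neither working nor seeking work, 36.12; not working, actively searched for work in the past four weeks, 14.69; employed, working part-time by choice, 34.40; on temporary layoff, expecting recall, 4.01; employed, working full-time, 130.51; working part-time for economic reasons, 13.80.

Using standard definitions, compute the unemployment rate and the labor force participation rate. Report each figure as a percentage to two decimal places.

Unemployment rate ≈ 9.47%; labor force participation rate ≈ 69.69%.

Employed = 34.40 + 130.51 + 13.80 = 178.71 million (anyone who worked, including part-time for economic reasons, counts as employed).
Unemployed = 14.69 + 4.01 = 18.70 million (jobless and actively searching, or on temporary layoff).
Labor force = 178.71 + 18.70 = 197.41 million.
Not in labor force = 18.66 + 31.07 + 36.12 = 85.85 million (those not working and not actively searching are outside the labor force).
Civilian working-age population = 197.41 + 85.85 = 283.26 million.
Unemployment rate = 18.70 / 197.41 = 9.47%.
Labor force participation rate = 197.41 / 283.26 = 69.69%.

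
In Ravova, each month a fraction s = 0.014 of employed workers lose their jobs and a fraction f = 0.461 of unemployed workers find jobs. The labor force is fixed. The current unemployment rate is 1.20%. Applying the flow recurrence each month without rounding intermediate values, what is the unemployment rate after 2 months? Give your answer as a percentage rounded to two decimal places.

With a fixed labor force, u_{t+1} = u_t + s·(1−u_t) − f·u_t = u_t·(1−s−f) + s.
Here 1−s−f = 0.525 and s = 0.014.
u_1 = 0.012000 × 0.525 + 0.014 = 0.020300.
u_2 = 0.020300 × 0.525 + 0.014 = 0.024657.

Unemployment rate after two months ≈ 2.47%.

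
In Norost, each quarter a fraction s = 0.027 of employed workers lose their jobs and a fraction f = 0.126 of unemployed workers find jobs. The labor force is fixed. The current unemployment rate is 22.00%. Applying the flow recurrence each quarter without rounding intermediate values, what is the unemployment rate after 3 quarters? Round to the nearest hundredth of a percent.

Unemployment rate after three quarters ≈ 20.29%.

With a fixed labor force, u_{t+1} = u_t + s·(1−u_t) − f·u_t = u_t·(1−s−f) + s.
Here 1−s−f = 0.847 and s = 0.027.
u_1 = 0.220000 × 0.847 + 0.027 = 0.213340.
u_2 = 0.213340 × 0.847 + 0.027 = 0.207699.
u_3 = 0.207699 × 0.847 + 0.027 = 0.202921.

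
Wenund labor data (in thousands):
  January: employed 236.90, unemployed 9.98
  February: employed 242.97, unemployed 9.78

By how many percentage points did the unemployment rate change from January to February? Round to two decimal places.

The unemployment rate changed by −0.17 percentage points.

January: labor force = 236.90 + 9.98 = 246.88; u = 9.98/246.88 = 4.04%.
February: labor force = 242.97 + 9.78 = 252.75; u = 9.78/252.75 = 3.87%.
Change = 3.87% − 4.04% = −0.17 pp.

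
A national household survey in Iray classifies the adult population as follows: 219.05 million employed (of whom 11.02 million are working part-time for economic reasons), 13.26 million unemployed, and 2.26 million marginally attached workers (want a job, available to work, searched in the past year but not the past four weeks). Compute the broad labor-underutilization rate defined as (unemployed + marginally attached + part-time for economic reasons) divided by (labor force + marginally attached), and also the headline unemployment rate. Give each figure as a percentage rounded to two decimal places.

Broad underutilization rate ≈ 11.31%; headline unemployment rate ≈ 5.71%.

Labor force = 219.05 + 13.26 = 232.31 million.
Numerator = 13.26 + 2.26 + 11.02 = 26.54 million.
Denominator = 232.31 + 2.26 = 234.57 million.
Broad rate = 26.54 / 234.57 = 11.31%.
Headline unemployment rate = 13.26 / 232.31 = 5.71%.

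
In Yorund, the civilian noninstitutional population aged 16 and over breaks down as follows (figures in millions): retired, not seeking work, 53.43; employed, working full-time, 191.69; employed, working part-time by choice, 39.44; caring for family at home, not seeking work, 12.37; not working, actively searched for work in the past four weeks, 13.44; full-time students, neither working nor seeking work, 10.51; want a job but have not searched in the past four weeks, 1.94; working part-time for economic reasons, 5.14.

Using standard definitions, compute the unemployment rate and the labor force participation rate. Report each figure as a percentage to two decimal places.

Unemployment rate ≈ 5.38%; labor force participation rate ≈ 76.14%.

Employed = 191.69 + 39.44 + 5.14 = 236.27 million (anyone who worked, including part-time for economic reasons, counts as employed).
Unemployed = 13.44 million.
Labor force = 236.27 + 13.44 = 249.71 million.
Not in labor force = 53.43 + 12.37 + 10.51 + 1.94 = 78.25 million (those not working and not actively searching are outside the labor force — including those who want a job but have given up searching).
Civilian working-age population = 249.71 + 78.25 = 327.96 million.
Unemployment rate = 13.44 / 249.71 = 5.38%.
Labor force participation rate = 249.71 / 327.96 = 76.14%.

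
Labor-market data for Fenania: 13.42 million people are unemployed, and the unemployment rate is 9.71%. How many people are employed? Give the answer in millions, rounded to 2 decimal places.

About 124.79 million are employed.

Labor force = U / u = 13.42 / 0.0971 ≈ 138.21 million.
Employed = labor force − unemployed = 138.21 − 13.42 = 124.79 million.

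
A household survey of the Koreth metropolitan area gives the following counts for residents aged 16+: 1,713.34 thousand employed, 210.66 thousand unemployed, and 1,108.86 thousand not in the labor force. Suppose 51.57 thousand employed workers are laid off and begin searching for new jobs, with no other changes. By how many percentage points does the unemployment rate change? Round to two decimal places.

The unemployment rate changes by +2.68 percentage points.

Initially, labor force = 1,713.34 + 210.66 = 1,924.00 thousand, so u = 210.66/1,924.00 = 10.95%.
After the change, employed falls and unemployed rises by 51.57; labor force unchanged → E = 1,661.77, U = 262.23, labor force = 1,924.00 thousand.
New unemployment rate = 262.23 / 1,924.00 = 13.63%.
Change = 13.63% − 10.95% = +2.68 percentage points.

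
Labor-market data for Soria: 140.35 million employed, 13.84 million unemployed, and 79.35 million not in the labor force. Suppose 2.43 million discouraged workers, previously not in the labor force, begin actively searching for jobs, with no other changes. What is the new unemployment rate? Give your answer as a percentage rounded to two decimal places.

Initially, labor force = 140.35 + 13.84 = 154.19 million, so u = 13.84/154.19 = 8.98%.
After the change, unemployed and labor force both rise by 2.43 → E = 140.35, U = 16.27, labor force = 156.62 million.
New unemployment rate = 16.27 / 156.62 = 10.39%.

New unemployment rate ≈ 10.39%.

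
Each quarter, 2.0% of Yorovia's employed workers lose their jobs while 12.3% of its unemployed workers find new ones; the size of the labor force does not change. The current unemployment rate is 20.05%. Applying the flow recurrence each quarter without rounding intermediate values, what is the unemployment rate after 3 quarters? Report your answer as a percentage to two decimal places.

With a fixed labor force, u_{t+1} = u_t + s·(1−u_t) − f·u_t = u_t·(1−s−f) + s.
Here 1−s−f = 0.857 and s = 0.020.
u_1 = 0.200500 × 0.857 + 0.020 = 0.191828.
u_2 = 0.191828 × 0.857 + 0.020 = 0.184397.
u_3 = 0.184397 × 0.857 + 0.020 = 0.178028.

Unemployment rate after three quarters ≈ 17.80%.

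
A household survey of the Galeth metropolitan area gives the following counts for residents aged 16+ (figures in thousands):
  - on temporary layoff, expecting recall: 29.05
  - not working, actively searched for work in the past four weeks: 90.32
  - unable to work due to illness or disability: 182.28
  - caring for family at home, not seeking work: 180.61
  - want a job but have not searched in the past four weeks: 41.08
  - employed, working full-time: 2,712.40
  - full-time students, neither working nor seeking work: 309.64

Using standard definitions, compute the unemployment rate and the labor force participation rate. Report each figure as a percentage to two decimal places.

Employed = 2,712.40 thousand.
Unemployed = 29.05 + 90.32 = 119.37 thousand (jobless and actively searching, or on temporary layoff).
Labor force = 2,712.40 + 119.37 = 2,831.77 thousand.
Not in labor force = 182.28 + 180.61 + 41.08 + 309.64 = 713.61 thousand (those not working and not actively searching are outside the labor force — including those who want a job but have given up searching).
Civilian working-age population = 2,831.77 + 713.61 = 3,545.38 thousand.
Unemployment rate = 119.37 / 2,831.77 = 4.22%.
Labor force participation rate = 2,831.77 / 3,545.38 = 79.87%.

Unemployment rate ≈ 4.22%; labor force participation rate ≈ 79.87%.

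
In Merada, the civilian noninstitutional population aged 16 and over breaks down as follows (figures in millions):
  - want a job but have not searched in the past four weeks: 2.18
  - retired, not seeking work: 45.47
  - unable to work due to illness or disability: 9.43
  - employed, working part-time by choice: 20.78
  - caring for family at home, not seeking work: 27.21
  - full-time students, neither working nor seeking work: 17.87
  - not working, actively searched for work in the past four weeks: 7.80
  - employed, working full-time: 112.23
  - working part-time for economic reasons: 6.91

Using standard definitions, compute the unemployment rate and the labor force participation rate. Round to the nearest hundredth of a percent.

Unemployment rate ≈ 5.28%; labor force participation rate ≈ 59.12%.

Employed = 20.78 + 112.23 + 6.91 = 139.92 million (anyone who worked, including part-time for economic reasons, counts as employed).
Unemployed = 7.80 million.
Labor force = 139.92 + 7.80 = 147.72 million.
Not in labor force = 2.18 + 45.47 + 9.43 + 27.21 + 17.87 = 102.16 million (those not working and not actively searching are outside the labor force — including those who want a job but have given up searching).
Civilian working-age population = 147.72 + 102.16 = 249.88 million.
Unemployment rate = 7.80 / 147.72 = 5.28%.
Labor force participation rate = 147.72 / 249.88 = 59.12%.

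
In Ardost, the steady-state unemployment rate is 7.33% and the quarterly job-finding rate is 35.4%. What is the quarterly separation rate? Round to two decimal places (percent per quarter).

From u* = s/(s+f): s = u·f/(1−u).
s = 0.0733 × 35.4 / (1 − 0.0733) = 2.5948 / 0.9267 ≈ 2.80% per quarter.

Separation rate ≈ 2.80% per quarter.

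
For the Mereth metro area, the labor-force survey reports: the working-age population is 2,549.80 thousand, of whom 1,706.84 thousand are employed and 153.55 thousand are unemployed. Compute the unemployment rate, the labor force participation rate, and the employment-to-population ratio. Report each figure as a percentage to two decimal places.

Unemployment rate ≈ 8.25%; labor force participation rate ≈ 72.96%; employment-population ratio ≈ 66.94%.

Labor force = employed + unemployed = 1,706.84 + 153.55 = 1,860.39 thousand.
Unemployment rate = 153.55 / 1,860.39 = 8.25%.
Labor force participation rate = 1,860.39 / 2,549.80 = 72.96%.
Employment-population ratio = 1,706.84 / 2,549.80 = 66.94%.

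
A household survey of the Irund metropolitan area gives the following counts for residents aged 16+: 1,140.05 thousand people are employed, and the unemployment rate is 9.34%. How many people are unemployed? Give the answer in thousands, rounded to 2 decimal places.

About 117.45 thousand are unemployed.

Let U be the number unemployed. The labor force is E + U, and U/(E+U) = 0.0934.
So U = 0.0934 × 1,140.05 / (1 − 0.0934) = 106.4807 / 0.9066 ≈ 117.45 thousand.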